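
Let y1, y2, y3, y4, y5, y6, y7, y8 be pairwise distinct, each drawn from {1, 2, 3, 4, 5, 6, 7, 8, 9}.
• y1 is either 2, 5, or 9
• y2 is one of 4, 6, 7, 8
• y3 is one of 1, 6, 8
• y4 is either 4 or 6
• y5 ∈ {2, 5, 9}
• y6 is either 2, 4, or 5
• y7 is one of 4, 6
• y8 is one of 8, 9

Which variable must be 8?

y8

The 8 variables draw from only 8 values {1, 2, 4, 5, 6, 7, 8, 9}, so each is used; only y3 can be 1, hence y3 = 1.
The 7 still-open variables together cover exactly {2, 4, 5, 6, 7, 8, 9} — 7 values for 7 variables — and 7 appears only in y2's list, so y2 = 7.
The 6 still-open variables draw from only 6 values {2, 4, 5, 6, 8, 9}, so each is used; only y8 can be 8, hence y8 = 8.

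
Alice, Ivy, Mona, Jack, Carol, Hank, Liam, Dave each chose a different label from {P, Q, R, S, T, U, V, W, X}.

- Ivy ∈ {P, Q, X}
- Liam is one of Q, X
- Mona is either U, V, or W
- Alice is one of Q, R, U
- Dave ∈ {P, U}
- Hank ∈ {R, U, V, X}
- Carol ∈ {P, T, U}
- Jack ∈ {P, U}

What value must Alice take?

The 8 variables together cover exactly {P, Q, R, T, U, V, W, X} — 8 values for 8 variables — and T appears only in Carol's list, so Carol = T.
The 7 still-open variables together cover exactly {P, Q, R, U, V, W, X} — 7 values for 7 variables — and W appears only in Mona's list, so Mona = W.
Among the 6 still-open variables, V fits only Hank (and all 6 values in {P, Q, R, U, V, X} must be used), so Hank = V.
The 5 still-open variables draw from only 5 values {P, Q, R, U, X}, so each is used; only Alice can be R, hence Alice = R.

R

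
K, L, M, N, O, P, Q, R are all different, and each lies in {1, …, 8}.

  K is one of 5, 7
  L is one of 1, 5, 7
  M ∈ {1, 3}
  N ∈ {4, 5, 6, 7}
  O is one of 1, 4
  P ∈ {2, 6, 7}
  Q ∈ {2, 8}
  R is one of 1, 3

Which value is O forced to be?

The 8 variables draw from only 8 values {1, 2, 3, 4, 5, 6, 7, 8}, so each is used; only Q can be 8, hence Q = 8.
The 7 still-open variables together cover exactly {1, 2, 3, 4, 5, 6, 7} — 7 values for 7 variables — and 2 appears only in P's list, so P = 2.
The 6 still-open variables draw from only 6 values {1, 3, 4, 5, 6, 7}, so each is used; only N can be 6, hence N = 6.
The 5 still-open variables together cover exactly {1, 3, 4, 5, 7} — 5 values for 5 variables — and 4 appears only in O's list, so O = 4.

4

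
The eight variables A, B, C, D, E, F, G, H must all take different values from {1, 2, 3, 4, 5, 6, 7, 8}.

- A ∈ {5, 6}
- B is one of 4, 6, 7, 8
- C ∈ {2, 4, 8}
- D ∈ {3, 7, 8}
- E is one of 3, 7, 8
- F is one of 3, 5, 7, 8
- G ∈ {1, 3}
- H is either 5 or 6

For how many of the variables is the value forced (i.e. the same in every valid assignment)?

The 8 variables together cover exactly {1, 2, 3, 4, 5, 6, 7, 8} — 8 values for 8 variables — and 1 appears only in G's list, so G = 1.
The 7 still-open variables together cover exactly {2, 3, 4, 5, 6, 7, 8} — 7 values for 7 variables — and 2 appears only in C's list, so C = 2.
The 6 still-open variables together cover exactly {3, 4, 5, 6, 7, 8} — 6 values for 6 variables — and 4 appears only in B's list, so B = 4.
The 2 variables A and H are confined to {5, 6}, which locks those values in; drop them from F.
Determined: B=4, C=2, G=1. The other variables each still have more than one consistent value. That makes 3.

3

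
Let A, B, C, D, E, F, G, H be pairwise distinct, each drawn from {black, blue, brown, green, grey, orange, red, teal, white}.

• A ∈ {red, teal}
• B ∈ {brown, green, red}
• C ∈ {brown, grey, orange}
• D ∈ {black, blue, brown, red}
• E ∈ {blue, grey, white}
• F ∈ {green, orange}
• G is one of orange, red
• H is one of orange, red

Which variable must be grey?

C

The 2 variables G and H are confined to {orange, red}, which locks those values in; drop them from A, B, C, D, F.
A must be teal (only option left).
F has just one choice, so F = green. Eliminate green elsewhere: B.
That leaves B = brown. So C, D can't be brown.
So grey goes to C.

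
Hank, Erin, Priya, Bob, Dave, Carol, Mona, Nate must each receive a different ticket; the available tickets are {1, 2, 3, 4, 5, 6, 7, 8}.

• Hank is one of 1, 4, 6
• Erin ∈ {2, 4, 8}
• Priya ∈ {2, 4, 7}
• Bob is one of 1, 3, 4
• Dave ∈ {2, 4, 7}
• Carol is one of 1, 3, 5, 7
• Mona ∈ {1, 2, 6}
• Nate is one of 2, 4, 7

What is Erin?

8

The 8 variables draw from only 8 values {1, 2, 3, 4, 5, 6, 7, 8}, so each is used; only Carol can be 5, hence Carol = 5.
The 7 still-open variables together cover exactly {1, 2, 3, 4, 6, 7, 8} — 7 values for 7 variables — and 3 appears only in Bob's list, so Bob = 3.
The 6 still-open variables together cover exactly {1, 2, 4, 6, 7, 8} — 6 values for 6 variables — and 8 appears only in Erin's list, so Erin = 8.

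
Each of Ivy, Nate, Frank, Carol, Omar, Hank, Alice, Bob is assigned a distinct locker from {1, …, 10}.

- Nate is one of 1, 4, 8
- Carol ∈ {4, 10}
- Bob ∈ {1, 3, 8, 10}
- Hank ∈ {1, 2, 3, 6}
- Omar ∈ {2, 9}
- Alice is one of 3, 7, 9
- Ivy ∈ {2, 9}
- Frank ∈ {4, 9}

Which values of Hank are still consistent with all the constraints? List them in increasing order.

Ivy and Omar share exactly the 2 values {2, 9}; by pigeonhole those values go to them, so strike 2, 9 from Frank, Hank, Alice.
Frank's domain is down to {4}, so Frank = 4. Remove 4 from Nate, Carol.
Carol's domain is down to {10}, so Carol = 10. Strike 10 from Bob.
No further eliminations apply; Hank can still be any of 1, 3, 6.

1, 3, 6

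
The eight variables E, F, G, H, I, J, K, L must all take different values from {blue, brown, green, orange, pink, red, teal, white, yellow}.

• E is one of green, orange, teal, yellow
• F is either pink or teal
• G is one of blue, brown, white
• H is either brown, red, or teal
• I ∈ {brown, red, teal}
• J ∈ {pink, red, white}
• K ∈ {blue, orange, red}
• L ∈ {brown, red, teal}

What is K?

orange

The 3 variables H, I, L are confined to {brown, red, teal}, which locks those values in; drop them from E, F, G, J, K.
F's domain is down to {pink}, so F = pink. Remove pink from J.
J has just one choice, so J = white. Eliminate white elsewhere: G.
G must be blue (only option left). Strike blue from K.
So K = orange.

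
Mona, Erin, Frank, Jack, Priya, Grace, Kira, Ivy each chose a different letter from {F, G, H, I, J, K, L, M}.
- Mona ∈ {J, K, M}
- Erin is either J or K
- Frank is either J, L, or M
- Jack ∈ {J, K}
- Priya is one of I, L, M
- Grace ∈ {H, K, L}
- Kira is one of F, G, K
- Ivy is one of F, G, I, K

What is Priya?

I

The 8 variables draw from only 8 values {F, G, H, I, J, K, L, M}, so each is used; only Grace can be H, hence Grace = H.
The 2 variables Erin and Jack are confined to {J, K}, which locks those values in; drop them from Mona, Frank, Kira, Ivy.
Mona's domain is down to {M}, so Mona = M. Eliminate M elsewhere: Frank, Priya.
Frank has just one choice, so Frank = L. Remove L from Priya.
So Priya = I.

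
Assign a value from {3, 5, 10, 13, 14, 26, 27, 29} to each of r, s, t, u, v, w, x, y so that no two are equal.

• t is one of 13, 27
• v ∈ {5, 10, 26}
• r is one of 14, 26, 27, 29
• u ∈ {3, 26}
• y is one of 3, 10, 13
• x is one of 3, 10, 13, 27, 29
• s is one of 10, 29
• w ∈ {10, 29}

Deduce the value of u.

26

The 8 variables together cover exactly {3, 5, 10, 13, 14, 26, 27, 29} — 8 values for 8 variables — and 5 appears only in v's list, so v = 5.
The 7 still-open variables draw from only 7 values {3, 10, 13, 14, 26, 27, 29}, so each is used; only r can be 14, hence r = 14.
The 6 still-open variables draw from only 6 values {3, 10, 13, 26, 27, 29}, so each is used; only u can be 26, hence u = 26.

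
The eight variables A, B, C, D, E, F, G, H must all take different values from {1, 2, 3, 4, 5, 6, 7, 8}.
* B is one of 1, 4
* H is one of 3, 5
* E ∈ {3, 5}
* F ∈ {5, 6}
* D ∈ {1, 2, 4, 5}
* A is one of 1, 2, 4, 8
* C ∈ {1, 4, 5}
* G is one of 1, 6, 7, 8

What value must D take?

2

Among the 8 variables, 7 fits only G (and all 8 values in {1, 2, 3, 4, 5, 6, 7, 8} must be used), so G = 7.
Among the 7 still-open variables, 6 fits only F (and all 7 values in {1, 2, 3, 4, 5, 6, 8} must be used), so F = 6.
The 6 still-open variables draw from only 6 values {1, 2, 3, 4, 5, 8}, so each is used; only A can be 8, hence A = 8.
Among the 5 still-open variables, 2 fits only D (and all 5 values in {1, 2, 3, 4, 5} must be used), so D = 2.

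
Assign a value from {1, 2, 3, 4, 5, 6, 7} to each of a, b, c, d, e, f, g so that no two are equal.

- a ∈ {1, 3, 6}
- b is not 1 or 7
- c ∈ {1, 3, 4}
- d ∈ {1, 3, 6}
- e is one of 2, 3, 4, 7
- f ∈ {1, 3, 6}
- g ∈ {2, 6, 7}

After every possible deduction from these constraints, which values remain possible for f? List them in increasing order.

1, 3, 6

The 7 variables draw from only 7 values {1, 2, 3, 4, 5, 6, 7}, so each is used; only b can be 5, hence b = 5.
The 3 variables a, d, f are confined to {1, 3, 6}, which locks those values in; drop them from c, e, g.
c has just one choice, so c = 4. So e can't be 4.
No further eliminations apply; f can still be any of 1, 3, 6.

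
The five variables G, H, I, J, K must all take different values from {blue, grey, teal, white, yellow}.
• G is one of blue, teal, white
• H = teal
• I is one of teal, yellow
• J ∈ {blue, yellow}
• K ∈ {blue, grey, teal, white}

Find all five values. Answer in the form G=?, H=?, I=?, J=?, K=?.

H must be teal (only option left). Strike teal from G, I, K.
I must be yellow (only option left). So J can't be yellow.
That leaves J = blue. So G, K can't be blue.
That leaves G = white. Remove white from K.
K has just one choice, so K = grey.

G=white, H=teal, I=yellow, J=blue, K=grey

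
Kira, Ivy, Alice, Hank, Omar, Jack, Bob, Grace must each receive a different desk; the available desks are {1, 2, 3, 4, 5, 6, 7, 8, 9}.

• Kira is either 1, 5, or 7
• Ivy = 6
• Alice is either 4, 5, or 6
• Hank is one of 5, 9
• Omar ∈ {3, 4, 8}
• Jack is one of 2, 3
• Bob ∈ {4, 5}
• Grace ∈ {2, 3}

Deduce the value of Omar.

Ivy's domain is down to {6}, so Ivy = 6. Eliminate 6 elsewhere: Alice.
Alice and Bob between them cover only {4, 5} — a naked pair. Remove those values from Kira, Hank, Omar.
Hank has just one choice, so Hank = 9.
Jack and Grace share exactly the 2 values {2, 3}; by pigeonhole those values go to them, so strike 2, 3 from Omar.
So Omar = 8.

8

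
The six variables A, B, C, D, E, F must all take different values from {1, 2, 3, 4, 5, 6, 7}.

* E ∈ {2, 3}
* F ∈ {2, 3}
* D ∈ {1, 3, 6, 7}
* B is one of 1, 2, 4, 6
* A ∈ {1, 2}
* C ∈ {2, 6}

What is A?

The 6 variables draw from only 6 values {1, 2, 3, 4, 6, 7}, so each is used; only B can be 4, hence B = 4.
Among the 5 still-open variables, 7 fits only D (and all 5 values in {1, 2, 3, 6, 7} must be used), so D = 7.
The 4 still-open variables draw from only 4 values {1, 2, 3, 6}, so each is used; only A can be 1, hence A = 1.

1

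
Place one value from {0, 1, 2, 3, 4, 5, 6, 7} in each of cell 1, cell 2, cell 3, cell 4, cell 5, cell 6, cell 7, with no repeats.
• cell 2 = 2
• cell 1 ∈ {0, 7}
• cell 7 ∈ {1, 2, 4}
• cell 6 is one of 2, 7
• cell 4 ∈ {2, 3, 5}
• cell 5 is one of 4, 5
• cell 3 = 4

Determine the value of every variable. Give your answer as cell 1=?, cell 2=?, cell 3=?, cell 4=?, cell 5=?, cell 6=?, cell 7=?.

cell 2 must be 2 (only option left). Remove 2 from cell 4, cell 6, cell 7.
That leaves cell 3 = 4. So cell 5, cell 7 can't be 4.
That leaves cell 5 = 5. Eliminate 5 elsewhere: cell 4.
cell 6 has just one choice, so cell 6 = 7. So cell 1 can't be 7.
That leaves cell 7 = 1.
That leaves cell 1 = 0.
cell 4 must be 3 (only option left).

cell 1=0, cell 2=2, cell 3=4, cell 4=3, cell 5=5, cell 6=7, cell 7=1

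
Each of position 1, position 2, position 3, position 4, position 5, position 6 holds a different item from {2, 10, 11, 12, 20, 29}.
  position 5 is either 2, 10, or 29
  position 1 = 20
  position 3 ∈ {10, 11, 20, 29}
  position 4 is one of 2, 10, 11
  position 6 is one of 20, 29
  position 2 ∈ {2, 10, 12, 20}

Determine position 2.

position 1's domain is down to {20}, so position 1 = 20. Strike 20 from position 2, position 3, position 6.
position 6 must be 29 (only option left). So position 3, position 5 can't be 29.
The 4 still-open variables together cover exactly {2, 10, 11, 12} — 4 values for 4 variables — and 12 appears only in position 2's list, so position 2 = 12.

12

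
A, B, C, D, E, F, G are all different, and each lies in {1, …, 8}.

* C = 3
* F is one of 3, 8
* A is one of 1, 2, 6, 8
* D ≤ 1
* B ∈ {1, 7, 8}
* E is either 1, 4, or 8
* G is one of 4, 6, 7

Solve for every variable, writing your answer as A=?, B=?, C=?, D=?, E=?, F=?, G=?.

A=2, B=7, C=3, D=1, E=4, F=8, G=6

C's domain is down to {3}, so C = 3. So F can't be 3.
D's domain is down to {1}, so D = 1. Remove 1 from A, B, E.
F's domain is down to {8}, so F = 8. Eliminate 8 elsewhere: A, B, E.
B has just one choice, so B = 7. So G can't be 7.
E has just one choice, so E = 4. Remove 4 from G.
G has just one choice, so G = 6. So A can't be 6.
That leaves A = 2.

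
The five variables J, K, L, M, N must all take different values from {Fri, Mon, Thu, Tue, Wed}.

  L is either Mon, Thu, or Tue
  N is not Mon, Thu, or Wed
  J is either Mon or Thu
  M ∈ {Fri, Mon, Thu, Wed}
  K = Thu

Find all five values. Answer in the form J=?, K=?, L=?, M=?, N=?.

J=Mon, K=Thu, L=Tue, M=Wed, N=Fri

K must be Thu (only option left). Eliminate Thu elsewhere: J, L, M.
J has just one choice, so J = Mon. Strike Mon from L, M.
L's domain is down to {Tue}, so L = Tue. Remove Tue from N.
N has just one choice, so N = Fri. Remove Fri from M.
M has just one choice, so M = Wed.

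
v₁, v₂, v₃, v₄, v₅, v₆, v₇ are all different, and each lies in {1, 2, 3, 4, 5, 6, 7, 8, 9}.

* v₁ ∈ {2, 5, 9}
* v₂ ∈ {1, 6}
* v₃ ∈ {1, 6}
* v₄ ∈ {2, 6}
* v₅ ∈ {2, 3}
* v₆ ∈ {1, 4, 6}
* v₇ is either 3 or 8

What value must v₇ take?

8

The 2 variables v₂ and v₃ are confined to {1, 6}, which locks those values in; drop them from v₄, v₆.
That leaves v₄ = 2. So v₁, v₅ can't be 2.
v₅'s domain is down to {3}, so v₅ = 3. So v₇ can't be 3.
So v₇ = 8.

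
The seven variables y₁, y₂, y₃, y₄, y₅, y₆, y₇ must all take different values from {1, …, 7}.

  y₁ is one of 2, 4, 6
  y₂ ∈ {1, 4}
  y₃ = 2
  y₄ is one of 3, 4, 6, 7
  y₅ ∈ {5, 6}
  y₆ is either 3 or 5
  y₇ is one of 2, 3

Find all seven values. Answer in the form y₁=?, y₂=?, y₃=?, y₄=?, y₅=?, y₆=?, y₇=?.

y₁=4, y₂=1, y₃=2, y₄=7, y₅=6, y₆=5, y₇=3

y₃ has just one choice, so y₃ = 2. Remove 2 from y₁, y₇.
y₇ must be 3 (only option left). Eliminate 3 elsewhere: y₄, y₆.
y₆ must be 5 (only option left). Eliminate 5 elsewhere: y₅.
That leaves y₅ = 6. Eliminate 6 elsewhere: y₁, y₄.
y₁ must be 4 (only option left). Remove 4 from y₂, y₄.
y₂ has just one choice, so y₂ = 1.
y₄ has just one choice, so y₄ = 7.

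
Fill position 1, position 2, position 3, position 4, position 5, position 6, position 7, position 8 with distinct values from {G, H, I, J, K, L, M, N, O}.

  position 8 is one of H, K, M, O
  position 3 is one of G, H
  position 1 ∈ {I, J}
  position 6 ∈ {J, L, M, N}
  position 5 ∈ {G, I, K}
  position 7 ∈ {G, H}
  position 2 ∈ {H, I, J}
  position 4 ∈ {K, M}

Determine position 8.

O

position 3 and position 7 between them cover only {G, H} — a naked pair. Remove those values from position 2, position 5, position 8.
The 2 variables position 1 and position 2 are confined to {I, J}, which locks those values in; drop them from position 5, position 6.
position 5's domain is down to {K}, so position 5 = K. Remove K from position 4, position 8.
position 4's domain is down to {M}, so position 4 = M. Eliminate M elsewhere: position 6, position 8.
So position 8 = O.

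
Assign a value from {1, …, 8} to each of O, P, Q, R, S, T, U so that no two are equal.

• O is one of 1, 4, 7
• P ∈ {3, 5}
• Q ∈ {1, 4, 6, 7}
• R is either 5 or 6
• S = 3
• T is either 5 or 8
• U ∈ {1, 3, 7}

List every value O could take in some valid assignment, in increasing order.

S must be 3 (only option left). Strike 3 from P, U.
P's domain is down to {5}, so P = 5. Eliminate 5 elsewhere: R, T.
R must be 6 (only option left). Eliminate 6 elsewhere: Q.
T must be 8 (only option left).
No further eliminations apply; O can still be any of 1, 4, 7.

1, 4, 7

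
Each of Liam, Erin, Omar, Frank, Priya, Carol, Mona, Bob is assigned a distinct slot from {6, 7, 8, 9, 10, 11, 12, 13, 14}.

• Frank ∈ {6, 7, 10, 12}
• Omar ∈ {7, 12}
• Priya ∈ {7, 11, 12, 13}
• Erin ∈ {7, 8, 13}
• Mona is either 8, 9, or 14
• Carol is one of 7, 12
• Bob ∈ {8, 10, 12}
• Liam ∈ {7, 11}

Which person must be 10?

Bob

Omar and Carol share exactly the 2 values {7, 12}; by pigeonhole those values go to them, so strike 7, 12 from Liam, Erin, Frank, Priya, Bob.
Liam's domain is down to {11}, so Liam = 11. Strike 11 from Priya.
Priya's domain is down to {13}, so Priya = 13. So Erin can't be 13.
That leaves Erin = 8. Remove 8 from Mona, Bob.
So 10 goes to Bob.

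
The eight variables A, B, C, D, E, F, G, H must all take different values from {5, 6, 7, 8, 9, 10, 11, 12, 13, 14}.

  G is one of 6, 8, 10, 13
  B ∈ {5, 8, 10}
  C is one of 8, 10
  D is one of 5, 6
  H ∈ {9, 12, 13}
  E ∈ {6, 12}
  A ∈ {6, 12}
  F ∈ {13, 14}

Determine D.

The 8 variables together cover exactly {5, 6, 8, 9, 10, 12, 13, 14} — 8 values for 8 variables — and 9 appears only in H's list, so H = 9.
Among the 7 still-open variables, 14 fits only F (and all 7 values in {5, 6, 8, 10, 12, 13, 14} must be used), so F = 14.
The 6 still-open variables draw from only 6 values {5, 6, 8, 10, 12, 13}, so each is used; only G can be 13, hence G = 13.
A and E between them cover only {6, 12} — a naked pair. Remove those values from D.
So D = 5.

5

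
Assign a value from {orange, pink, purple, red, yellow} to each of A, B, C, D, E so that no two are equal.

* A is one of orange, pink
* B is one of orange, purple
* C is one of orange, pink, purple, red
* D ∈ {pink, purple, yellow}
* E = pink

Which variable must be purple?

E must be pink (only option left). So A, C, D can't be pink.
A has just one choice, so A = orange. Remove orange from B, C.
So purple goes to B.

B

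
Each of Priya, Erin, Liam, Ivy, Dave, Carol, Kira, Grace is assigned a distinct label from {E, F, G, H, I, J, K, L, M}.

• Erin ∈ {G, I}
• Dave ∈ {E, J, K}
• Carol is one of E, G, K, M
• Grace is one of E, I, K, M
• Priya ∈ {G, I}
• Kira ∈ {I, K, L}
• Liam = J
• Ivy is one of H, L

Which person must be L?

Kira

Liam must be J (only option left). So Dave can't be J.
The 7 still-open variables together cover exactly {E, G, H, I, K, L, M} — 7 values for 7 variables — and H appears only in Ivy's list, so Ivy = H.
Among the 6 still-open variables, L fits only Kira (and all 6 values in {E, G, I, K, L, M} must be used), so Kira = L.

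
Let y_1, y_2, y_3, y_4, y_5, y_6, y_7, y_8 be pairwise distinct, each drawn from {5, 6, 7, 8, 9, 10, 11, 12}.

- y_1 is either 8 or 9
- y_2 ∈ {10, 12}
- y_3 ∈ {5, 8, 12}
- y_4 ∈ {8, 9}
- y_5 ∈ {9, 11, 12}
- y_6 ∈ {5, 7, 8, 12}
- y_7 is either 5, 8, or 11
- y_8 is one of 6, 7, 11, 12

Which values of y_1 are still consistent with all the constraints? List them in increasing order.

The 8 variables draw from only 8 values {5, 6, 7, 8, 9, 10, 11, 12}, so each is used; only y_8 can be 6, hence y_8 = 6.
The 7 still-open variables draw from only 7 values {5, 7, 8, 9, 10, 11, 12}, so each is used; only y_6 can be 7, hence y_6 = 7.
The 6 still-open variables together cover exactly {5, 8, 9, 10, 11, 12} — 6 values for 6 variables — and 10 appears only in y_2's list, so y_2 = 10.
y_1 and y_4 share exactly the 2 values {8, 9}; by pigeonhole those values go to them, so strike 8, 9 from y_3, y_5, y_7.
No further eliminations apply; y_1 can still be any of 8, 9.

8, 9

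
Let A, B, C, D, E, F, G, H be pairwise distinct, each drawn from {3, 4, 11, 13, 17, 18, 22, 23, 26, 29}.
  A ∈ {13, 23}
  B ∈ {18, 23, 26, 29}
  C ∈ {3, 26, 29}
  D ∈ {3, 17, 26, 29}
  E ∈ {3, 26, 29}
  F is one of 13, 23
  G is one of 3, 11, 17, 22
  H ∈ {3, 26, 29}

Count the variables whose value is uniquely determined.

The 2 variables A and F are confined to {13, 23}, which locks those values in; drop them from B.
C, E, H between them cover only {3, 26, 29} — a naked triple. Remove those values from B, D, G.
B must be 18 (only option left).
That leaves D = 17. Remove 17 from G.
Determined: B=18, D=17. The other variables each still have more than one consistent value. That makes 2.

2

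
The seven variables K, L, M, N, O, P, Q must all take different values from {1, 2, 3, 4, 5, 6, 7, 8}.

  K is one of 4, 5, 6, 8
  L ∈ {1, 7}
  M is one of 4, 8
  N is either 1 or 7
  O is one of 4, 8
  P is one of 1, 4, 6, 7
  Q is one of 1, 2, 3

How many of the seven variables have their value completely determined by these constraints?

L and N between them cover only {1, 7} — a naked pair. Remove those values from P, Q.
M and O share exactly the 2 values {4, 8}; by pigeonhole those values go to them, so strike 4, 8 from K, P.
That leaves P = 6. Eliminate 6 elsewhere: K.
K has just one choice, so K = 5.
Determined: K=5, P=6. The other variables each still have more than one consistent value. That makes 2.

2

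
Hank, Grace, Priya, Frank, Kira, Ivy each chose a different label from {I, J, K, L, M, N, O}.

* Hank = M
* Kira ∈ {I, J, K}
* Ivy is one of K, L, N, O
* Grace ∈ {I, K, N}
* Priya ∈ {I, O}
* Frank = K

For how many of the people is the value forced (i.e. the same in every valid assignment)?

2

Hank's domain is down to {M}, so Hank = M.
That leaves Frank = K. Eliminate K elsewhere: Grace, Kira, Ivy.
Determined: Hank=M, Frank=K. The other people each still have more than one consistent value. That makes 2.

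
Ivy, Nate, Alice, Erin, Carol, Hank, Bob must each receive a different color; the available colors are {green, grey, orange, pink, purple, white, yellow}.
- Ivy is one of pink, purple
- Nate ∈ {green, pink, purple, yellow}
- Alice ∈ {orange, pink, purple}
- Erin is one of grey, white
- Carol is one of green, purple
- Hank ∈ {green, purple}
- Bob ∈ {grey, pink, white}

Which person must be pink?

The 7 variables together cover exactly {green, grey, orange, pink, purple, white, yellow} — 7 values for 7 variables — and orange appears only in Alice's list, so Alice = orange.
Among the 6 still-open variables, yellow fits only Nate (and all 6 values in {green, grey, pink, purple, white, yellow} must be used), so Nate = yellow.
Carol and Hank between them cover only {green, purple} — a naked pair. Remove those values from Ivy.
So pink goes to Ivy.

Ivy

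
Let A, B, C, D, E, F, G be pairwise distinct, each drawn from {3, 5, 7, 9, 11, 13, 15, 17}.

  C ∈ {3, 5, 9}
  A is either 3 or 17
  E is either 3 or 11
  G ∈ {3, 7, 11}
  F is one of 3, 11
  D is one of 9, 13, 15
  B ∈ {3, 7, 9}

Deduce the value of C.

5

The 2 variables E and F are confined to {3, 11}, which locks those values in; drop them from A, B, C, G.
A must be 17 (only option left).
G's domain is down to {7}, so G = 7. So B can't be 7.
That leaves B = 9. So C, D can't be 9.
So C = 5.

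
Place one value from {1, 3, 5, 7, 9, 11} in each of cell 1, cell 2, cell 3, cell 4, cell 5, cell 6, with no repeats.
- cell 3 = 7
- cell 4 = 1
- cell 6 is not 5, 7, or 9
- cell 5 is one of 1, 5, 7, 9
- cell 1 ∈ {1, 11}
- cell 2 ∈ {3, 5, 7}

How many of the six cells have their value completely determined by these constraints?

cell 3's domain is down to {7}, so cell 3 = 7. Remove 7 from cell 2, cell 5.
That leaves cell 4 = 1. Strike 1 from cell 1, cell 5, cell 6.
cell 1 must be 11 (only option left). Remove 11 from cell 6.
That leaves cell 6 = 3. Remove 3 from cell 2.
cell 2 has just one choice, so cell 2 = 5. So cell 5 can't be 5.
cell 5's domain is down to {9}, so cell 5 = 9.
Every cell is fixed: cell 1=11, cell 2=5, cell 3=7, cell 4=1, cell 5=9, cell 6=3. That makes 6.

6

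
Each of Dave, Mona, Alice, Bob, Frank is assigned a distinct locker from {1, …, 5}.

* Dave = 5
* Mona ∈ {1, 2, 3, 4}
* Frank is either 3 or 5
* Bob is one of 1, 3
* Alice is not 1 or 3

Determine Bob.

Dave must be 5 (only option left). Remove 5 from Alice, Frank.
Frank has just one choice, so Frank = 3. Eliminate 3 elsewhere: Mona, Bob.
So Bob = 1.

1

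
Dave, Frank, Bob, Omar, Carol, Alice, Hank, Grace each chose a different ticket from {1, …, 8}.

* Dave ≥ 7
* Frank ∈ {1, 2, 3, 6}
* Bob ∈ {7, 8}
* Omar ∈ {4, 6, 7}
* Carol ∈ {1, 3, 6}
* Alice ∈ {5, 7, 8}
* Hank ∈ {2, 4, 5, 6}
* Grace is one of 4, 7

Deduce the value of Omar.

6

Dave and Bob share exactly the 2 values {7, 8}; by pigeonhole those values go to them, so strike 7, 8 from Omar, Alice, Grace.
Alice's domain is down to {5}, so Alice = 5. So Hank can't be 5.
Grace must be 4 (only option left). Remove 4 from Omar, Hank.
So Omar = 6.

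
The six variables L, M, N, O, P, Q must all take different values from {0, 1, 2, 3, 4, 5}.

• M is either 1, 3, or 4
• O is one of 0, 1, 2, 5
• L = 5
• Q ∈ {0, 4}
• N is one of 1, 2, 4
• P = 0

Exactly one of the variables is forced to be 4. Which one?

L must be 5 (only option left). So O can't be 5.
P's domain is down to {0}, so P = 0. Strike 0 from O, Q.
So 4 goes to Q.

Q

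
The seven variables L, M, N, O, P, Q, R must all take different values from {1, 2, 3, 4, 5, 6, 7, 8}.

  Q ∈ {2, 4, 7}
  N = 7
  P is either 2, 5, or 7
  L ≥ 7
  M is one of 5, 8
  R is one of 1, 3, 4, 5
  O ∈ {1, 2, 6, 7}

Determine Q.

N's domain is down to {7}, so N = 7. Eliminate 7 elsewhere: L, O, P, Q.
That leaves L = 8. Remove 8 from M.
M has just one choice, so M = 5. So P, R can't be 5.
P's domain is down to {2}, so P = 2. Remove 2 from O, Q.
So Q = 4.

4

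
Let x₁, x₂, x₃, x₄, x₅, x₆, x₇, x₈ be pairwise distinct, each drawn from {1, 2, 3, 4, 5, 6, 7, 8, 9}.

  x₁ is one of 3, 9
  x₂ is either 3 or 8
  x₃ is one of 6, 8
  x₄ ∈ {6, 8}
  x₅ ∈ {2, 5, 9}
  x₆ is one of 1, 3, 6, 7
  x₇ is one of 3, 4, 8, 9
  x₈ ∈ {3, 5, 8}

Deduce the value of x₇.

4

x₃ and x₄ between them cover only {6, 8} — a naked pair. Remove those values from x₂, x₆, x₇, x₈.
x₂ must be 3 (only option left). Remove 3 from x₁, x₆, x₇, x₈.
x₈ has just one choice, so x₈ = 5. Eliminate 5 elsewhere: x₅.
x₁ has just one choice, so x₁ = 9. Strike 9 from x₅, x₇.
So x₇ = 4.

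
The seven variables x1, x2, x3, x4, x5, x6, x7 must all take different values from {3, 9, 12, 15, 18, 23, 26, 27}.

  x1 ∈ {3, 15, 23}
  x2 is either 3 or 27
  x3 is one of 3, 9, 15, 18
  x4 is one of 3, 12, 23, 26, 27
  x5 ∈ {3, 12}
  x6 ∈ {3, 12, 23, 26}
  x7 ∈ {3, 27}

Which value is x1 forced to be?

The 2 variables x2 and x7 are confined to {3, 27}, which locks those values in; drop them from x1, x3, x4, x5, x6.
That leaves x5 = 12. So x4, x6 can't be 12.
x4 and x6 share exactly the 2 values {23, 26}; by pigeonhole those values go to them, so strike 23, 26 from x1.
So x1 = 15.

15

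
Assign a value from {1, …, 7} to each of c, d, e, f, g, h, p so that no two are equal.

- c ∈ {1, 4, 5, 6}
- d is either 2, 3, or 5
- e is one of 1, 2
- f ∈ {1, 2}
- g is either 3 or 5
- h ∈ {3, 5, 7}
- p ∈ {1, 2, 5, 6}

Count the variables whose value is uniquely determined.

3

The 7 variables draw from only 7 values {1, 2, 3, 4, 5, 6, 7}, so each is used; only c can be 4, hence c = 4.
The 6 still-open variables draw from only 6 values {1, 2, 3, 5, 6, 7}, so each is used; only p can be 6, hence p = 6.
The 5 still-open variables draw from only 5 values {1, 2, 3, 5, 7}, so each is used; only h can be 7, hence h = 7.
The 2 variables e and f are confined to {1, 2}, which locks those values in; drop them from d.
Determined: c=4, h=7, p=6. The other variables each still have more than one consistent value. That makes 3.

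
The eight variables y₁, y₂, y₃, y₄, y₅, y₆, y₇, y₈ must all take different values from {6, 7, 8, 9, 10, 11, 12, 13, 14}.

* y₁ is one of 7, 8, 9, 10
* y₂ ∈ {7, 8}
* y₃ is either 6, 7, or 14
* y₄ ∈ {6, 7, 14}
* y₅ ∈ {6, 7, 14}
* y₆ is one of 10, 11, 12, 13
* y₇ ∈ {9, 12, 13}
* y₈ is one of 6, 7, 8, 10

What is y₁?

9

y₃, y₄, y₅ share exactly the 3 values {6, 7, 14}; by pigeonhole those values go to them, so strike 6, 7, 14 from y₁, y₂, y₈.
y₂ has just one choice, so y₂ = 8. Strike 8 from y₁, y₈.
y₈'s domain is down to {10}, so y₈ = 10. Strike 10 from y₁, y₆.
So y₁ = 9.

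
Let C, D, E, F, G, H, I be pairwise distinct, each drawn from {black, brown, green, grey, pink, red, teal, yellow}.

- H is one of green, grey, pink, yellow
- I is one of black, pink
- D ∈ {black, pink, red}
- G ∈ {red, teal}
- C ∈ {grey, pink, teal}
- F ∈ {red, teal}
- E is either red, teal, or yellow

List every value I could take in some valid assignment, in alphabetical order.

black, pink

Among the 7 variables, green fits only H (and all 7 values in {black, green, grey, pink, red, teal, yellow} must be used), so H = green.
The 6 still-open variables together cover exactly {black, grey, pink, red, teal, yellow} — 6 values for 6 variables — and grey appears only in C's list, so C = grey.
The 5 still-open variables together cover exactly {black, pink, red, teal, yellow} — 5 values for 5 variables — and yellow appears only in E's list, so E = yellow.
The 2 variables F and G are confined to {red, teal}, which locks those values in; drop them from D.
No further eliminations apply; I can still be any of black, pink.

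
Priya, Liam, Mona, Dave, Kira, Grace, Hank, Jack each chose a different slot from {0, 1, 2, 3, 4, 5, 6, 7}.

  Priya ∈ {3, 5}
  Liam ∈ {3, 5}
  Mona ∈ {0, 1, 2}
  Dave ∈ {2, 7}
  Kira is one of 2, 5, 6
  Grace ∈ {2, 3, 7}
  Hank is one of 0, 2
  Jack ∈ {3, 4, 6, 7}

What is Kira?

6

The 8 variables draw from only 8 values {0, 1, 2, 3, 4, 5, 6, 7}, so each is used; only Mona can be 1, hence Mona = 1.
The 7 still-open variables together cover exactly {0, 2, 3, 4, 5, 6, 7} — 7 values for 7 variables — and 0 appears only in Hank's list, so Hank = 0.
The 6 still-open variables draw from only 6 values {2, 3, 4, 5, 6, 7}, so each is used; only Jack can be 4, hence Jack = 4.
Among the 5 still-open variables, 6 fits only Kira (and all 5 values in {2, 3, 5, 6, 7} must be used), so Kira = 6.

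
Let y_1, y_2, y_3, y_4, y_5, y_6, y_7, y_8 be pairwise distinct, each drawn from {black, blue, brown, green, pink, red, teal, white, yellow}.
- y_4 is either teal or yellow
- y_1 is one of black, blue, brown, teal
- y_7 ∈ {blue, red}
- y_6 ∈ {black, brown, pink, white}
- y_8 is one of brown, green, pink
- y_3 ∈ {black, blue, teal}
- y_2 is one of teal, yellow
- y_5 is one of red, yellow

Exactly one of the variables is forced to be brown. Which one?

y_2 and y_4 between them cover only {teal, yellow} — a naked pair. Remove those values from y_1, y_3, y_5.
y_5 has just one choice, so y_5 = red. So y_7 can't be red.
That leaves y_7 = blue. Strike blue from y_1, y_3.
y_3's domain is down to {black}, so y_3 = black. Strike black from y_1, y_6.
So brown goes to y_1.

y_1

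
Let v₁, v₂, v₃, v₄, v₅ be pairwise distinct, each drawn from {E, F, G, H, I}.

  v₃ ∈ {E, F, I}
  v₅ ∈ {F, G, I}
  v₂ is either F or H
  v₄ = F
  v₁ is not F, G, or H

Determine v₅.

v₄ has just one choice, so v₄ = F. Remove F from v₂, v₃, v₅.
That leaves v₂ = H.
The 3 still-open variables draw from only 3 values {E, G, I}, so each is used; only v₅ can be G, hence v₅ = G.

G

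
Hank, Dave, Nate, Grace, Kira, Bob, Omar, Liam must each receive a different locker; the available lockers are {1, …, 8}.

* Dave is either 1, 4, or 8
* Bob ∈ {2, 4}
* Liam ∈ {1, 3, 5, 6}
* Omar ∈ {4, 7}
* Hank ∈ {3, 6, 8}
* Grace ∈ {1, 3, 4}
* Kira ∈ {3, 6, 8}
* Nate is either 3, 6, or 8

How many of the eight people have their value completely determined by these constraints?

3

The 8 variables draw from only 8 values {1, 2, 3, 4, 5, 6, 7, 8}, so each is used; only Bob can be 2, hence Bob = 2.
The 7 still-open variables together cover exactly {1, 3, 4, 5, 6, 7, 8} — 7 values for 7 variables — and 5 appears only in Liam's list, so Liam = 5.
Among the 6 still-open variables, 7 fits only Omar (and all 6 values in {1, 3, 4, 6, 7, 8} must be used), so Omar = 7.
Hank, Nate, Kira share exactly the 3 values {3, 6, 8}; by pigeonhole those values go to them, so strike 3, 6, 8 from Dave, Grace.
Determined: Bob=2, Omar=7, Liam=5. The other people each still have more than one consistent value. That makes 3.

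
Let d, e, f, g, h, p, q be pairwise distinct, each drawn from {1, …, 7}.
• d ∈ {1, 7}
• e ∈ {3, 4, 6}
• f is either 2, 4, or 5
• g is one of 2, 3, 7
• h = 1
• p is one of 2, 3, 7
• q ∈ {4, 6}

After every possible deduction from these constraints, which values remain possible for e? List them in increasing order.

4, 6

h has just one choice, so h = 1. Strike 1 from d.
d's domain is down to {7}, so d = 7. Eliminate 7 elsewhere: g, p.
The 5 still-open variables together cover exactly {2, 3, 4, 5, 6} — 5 values for 5 variables — and 5 appears only in f's list, so f = 5.
The 2 variables g and p are confined to {2, 3}, which locks those values in; drop them from e.
No further eliminations apply; e can still be any of 4, 6.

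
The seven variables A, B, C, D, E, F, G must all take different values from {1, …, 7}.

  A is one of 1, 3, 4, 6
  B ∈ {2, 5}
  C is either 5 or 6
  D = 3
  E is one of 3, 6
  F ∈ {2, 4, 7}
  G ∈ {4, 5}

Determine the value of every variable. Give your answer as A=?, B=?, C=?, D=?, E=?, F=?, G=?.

D has just one choice, so D = 3. So A, E can't be 3.
E's domain is down to {6}, so E = 6. Strike 6 from A, C.
C has just one choice, so C = 5. So B, G can't be 5.
G must be 4 (only option left). Eliminate 4 elsewhere: A, F.
A has just one choice, so A = 1.
B has just one choice, so B = 2. Strike 2 from F.
F has just one choice, so F = 7.

A=1, B=2, C=5, D=3, E=6, F=7, G=4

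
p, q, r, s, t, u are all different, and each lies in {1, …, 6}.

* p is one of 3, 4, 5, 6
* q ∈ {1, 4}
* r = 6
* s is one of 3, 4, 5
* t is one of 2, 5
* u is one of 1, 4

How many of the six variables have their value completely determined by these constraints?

2

r must be 6 (only option left). Eliminate 6 elsewhere: p.
Among the 5 still-open variables, 2 fits only t (and all 5 values in {1, 2, 3, 4, 5} must be used), so t = 2.
q and u share exactly the 2 values {1, 4}; by pigeonhole those values go to them, so strike 1, 4 from p, s.
Determined: r=6, t=2. The other variables each still have more than one consistent value. That makes 2.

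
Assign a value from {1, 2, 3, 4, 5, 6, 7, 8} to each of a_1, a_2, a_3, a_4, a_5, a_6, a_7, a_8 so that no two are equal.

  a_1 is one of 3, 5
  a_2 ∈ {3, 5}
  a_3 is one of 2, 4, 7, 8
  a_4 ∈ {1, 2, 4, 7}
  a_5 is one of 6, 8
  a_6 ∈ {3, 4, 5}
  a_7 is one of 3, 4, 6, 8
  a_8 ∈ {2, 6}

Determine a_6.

4

The 8 variables draw from only 8 values {1, 2, 3, 4, 5, 6, 7, 8}, so each is used; only a_4 can be 1, hence a_4 = 1.
Among the 7 still-open variables, 7 fits only a_3 (and all 7 values in {2, 3, 4, 5, 6, 7, 8} must be used), so a_3 = 7.
Among the 6 still-open variables, 2 fits only a_8 (and all 6 values in {2, 3, 4, 5, 6, 8} must be used), so a_8 = 2.
a_1 and a_2 share exactly the 2 values {3, 5}; by pigeonhole those values go to them, so strike 3, 5 from a_6, a_7.
So a_6 = 4.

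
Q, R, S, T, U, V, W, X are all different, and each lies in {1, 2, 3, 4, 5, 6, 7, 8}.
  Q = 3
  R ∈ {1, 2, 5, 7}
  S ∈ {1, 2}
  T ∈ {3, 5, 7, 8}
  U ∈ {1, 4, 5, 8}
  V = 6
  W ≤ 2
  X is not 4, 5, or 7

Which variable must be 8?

X

Q's domain is down to {3}, so Q = 3. Remove 3 from T, X.
That leaves V = 6. Remove 6 from X.
The 6 still-open variables together cover exactly {1, 2, 4, 5, 7, 8} — 6 values for 6 variables — and 4 appears only in U's list, so U = 4.
The 2 variables S and W are confined to {1, 2}, which locks those values in; drop them from R, X.
So 8 goes to X.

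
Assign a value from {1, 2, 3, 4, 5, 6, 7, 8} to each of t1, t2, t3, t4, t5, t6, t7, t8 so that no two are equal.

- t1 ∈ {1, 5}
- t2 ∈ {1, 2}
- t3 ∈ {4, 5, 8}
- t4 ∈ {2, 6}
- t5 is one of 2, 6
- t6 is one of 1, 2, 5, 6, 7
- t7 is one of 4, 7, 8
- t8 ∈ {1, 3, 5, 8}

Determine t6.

The 8 variables together cover exactly {1, 2, 3, 4, 5, 6, 7, 8} — 8 values for 8 variables — and 3 appears only in t8's list, so t8 = 3.
t4 and t5 share exactly the 2 values {2, 6}; by pigeonhole those values go to them, so strike 2, 6 from t2, t6.
t2 has just one choice, so t2 = 1. Remove 1 from t1, t6.
t1's domain is down to {5}, so t1 = 5. Strike 5 from t3, t6.
So t6 = 7.

7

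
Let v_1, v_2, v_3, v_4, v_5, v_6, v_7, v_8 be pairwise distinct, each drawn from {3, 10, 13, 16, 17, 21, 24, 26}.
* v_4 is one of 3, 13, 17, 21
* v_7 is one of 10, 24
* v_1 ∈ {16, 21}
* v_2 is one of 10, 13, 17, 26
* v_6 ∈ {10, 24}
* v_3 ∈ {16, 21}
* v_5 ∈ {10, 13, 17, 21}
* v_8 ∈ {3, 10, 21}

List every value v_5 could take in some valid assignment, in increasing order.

The 8 variables together cover exactly {3, 10, 13, 16, 17, 21, 24, 26} — 8 values for 8 variables — and 26 appears only in v_2's list, so v_2 = 26.
The 2 variables v_1 and v_3 are confined to {16, 21}, which locks those values in; drop them from v_4, v_5, v_8.
The 2 variables v_6 and v_7 are confined to {10, 24}, which locks those values in; drop them from v_5, v_8.
That leaves v_8 = 3. So v_4 can't be 3.
No further eliminations apply; v_5 can still be any of 13, 17.

13, 17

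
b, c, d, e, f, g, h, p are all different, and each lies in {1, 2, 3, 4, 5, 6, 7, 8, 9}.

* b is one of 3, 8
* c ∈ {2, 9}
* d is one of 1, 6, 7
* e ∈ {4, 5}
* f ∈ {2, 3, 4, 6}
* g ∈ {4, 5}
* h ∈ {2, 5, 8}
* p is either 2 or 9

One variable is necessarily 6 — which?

c and p share exactly the 2 values {2, 9}; by pigeonhole those values go to them, so strike 2, 9 from f, h.
The 2 variables e and g are confined to {4, 5}, which locks those values in; drop them from f, h.
h's domain is down to {8}, so h = 8. Eliminate 8 elsewhere: b.
b has just one choice, so b = 3. Eliminate 3 elsewhere: f.
So 6 goes to f.

f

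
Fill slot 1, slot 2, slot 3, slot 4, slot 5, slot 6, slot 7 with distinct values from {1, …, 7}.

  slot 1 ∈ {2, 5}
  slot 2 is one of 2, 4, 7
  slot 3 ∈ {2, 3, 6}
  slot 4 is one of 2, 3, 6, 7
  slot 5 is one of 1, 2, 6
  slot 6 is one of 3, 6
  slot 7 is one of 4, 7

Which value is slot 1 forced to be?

The 7 variables draw from only 7 values {1, 2, 3, 4, 5, 6, 7}, so each is used; only slot 5 can be 1, hence slot 5 = 1.
Among the 6 still-open variables, 5 fits only slot 1 (and all 6 values in {2, 3, 4, 5, 6, 7} must be used), so slot 1 = 5.

5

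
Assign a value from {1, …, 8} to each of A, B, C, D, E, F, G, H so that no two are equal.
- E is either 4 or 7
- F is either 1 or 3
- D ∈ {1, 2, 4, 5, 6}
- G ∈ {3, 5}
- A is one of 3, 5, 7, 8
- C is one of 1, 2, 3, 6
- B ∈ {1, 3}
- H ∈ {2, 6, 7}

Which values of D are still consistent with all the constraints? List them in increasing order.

2, 4, 6

The 8 variables together cover exactly {1, 2, 3, 4, 5, 6, 7, 8} — 8 values for 8 variables — and 8 appears only in A's list, so A = 8.
The 2 variables B and F are confined to {1, 3}, which locks those values in; drop them from C, D, G.
G must be 5 (only option left). Remove 5 from D.
No further eliminations apply; D can still be any of 2, 4, 6.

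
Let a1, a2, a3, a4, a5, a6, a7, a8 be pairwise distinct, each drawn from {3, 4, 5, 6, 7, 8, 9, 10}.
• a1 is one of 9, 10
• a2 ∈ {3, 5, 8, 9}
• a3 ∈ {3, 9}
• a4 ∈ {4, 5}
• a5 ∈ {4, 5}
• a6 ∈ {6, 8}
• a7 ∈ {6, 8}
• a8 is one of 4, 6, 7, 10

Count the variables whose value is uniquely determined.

2

The 8 variables together cover exactly {3, 4, 5, 6, 7, 8, 9, 10} — 8 values for 8 variables — and 7 appears only in a8's list, so a8 = 7.
The 7 still-open variables together cover exactly {3, 4, 5, 6, 8, 9, 10} — 7 values for 7 variables — and 10 appears only in a1's list, so a1 = 10.
a4 and a5 between them cover only {4, 5} — a naked pair. Remove those values from a2.
a6 and a7 between them cover only {6, 8} — a naked pair. Remove those values from a2.
Determined: a1=10, a8=7. The other variables each still have more than one consistent value. That makes 2.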